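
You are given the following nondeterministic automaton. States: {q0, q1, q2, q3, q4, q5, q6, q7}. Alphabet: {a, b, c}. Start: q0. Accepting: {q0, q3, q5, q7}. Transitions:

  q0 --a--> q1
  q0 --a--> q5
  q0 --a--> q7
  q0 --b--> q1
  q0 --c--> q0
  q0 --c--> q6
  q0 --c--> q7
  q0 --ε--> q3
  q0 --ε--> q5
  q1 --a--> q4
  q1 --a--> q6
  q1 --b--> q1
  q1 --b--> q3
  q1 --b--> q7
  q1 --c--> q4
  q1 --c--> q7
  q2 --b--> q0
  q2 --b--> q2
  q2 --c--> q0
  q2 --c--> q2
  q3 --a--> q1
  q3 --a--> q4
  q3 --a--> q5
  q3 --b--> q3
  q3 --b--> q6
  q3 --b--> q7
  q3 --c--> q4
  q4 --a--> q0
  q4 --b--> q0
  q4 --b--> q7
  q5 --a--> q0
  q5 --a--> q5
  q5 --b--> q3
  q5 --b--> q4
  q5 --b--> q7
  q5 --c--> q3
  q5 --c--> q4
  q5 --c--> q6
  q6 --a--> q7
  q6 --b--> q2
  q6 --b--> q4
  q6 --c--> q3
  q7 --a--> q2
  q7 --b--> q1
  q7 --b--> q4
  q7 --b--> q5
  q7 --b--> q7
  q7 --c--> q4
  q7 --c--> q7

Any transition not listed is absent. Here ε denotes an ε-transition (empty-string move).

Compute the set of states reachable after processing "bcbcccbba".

{q0, q1, q2, q3, q4, q5, q6, q7}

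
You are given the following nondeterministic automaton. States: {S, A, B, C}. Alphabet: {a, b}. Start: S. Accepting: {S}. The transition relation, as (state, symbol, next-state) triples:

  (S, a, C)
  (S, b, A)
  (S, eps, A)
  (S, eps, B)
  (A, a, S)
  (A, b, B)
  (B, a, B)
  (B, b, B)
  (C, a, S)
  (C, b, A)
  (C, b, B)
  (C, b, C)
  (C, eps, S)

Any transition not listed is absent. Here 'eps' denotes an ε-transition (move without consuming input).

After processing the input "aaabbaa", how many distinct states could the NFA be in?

4

Start: ε-closure({S}) = {S, A, B}.
Read 'a': S→{C}, A→{S}, B→{B}; union {S, B, C}; ε-closure = {S, A, B, C}.
Read 'a': S→{C}, A→{S}, B→{B}, C→{S}; union {S, B, C}; ε-closure = {S, A, B, C}.
Read 'a': S→{C}, A→{S}, B→{B}, C→{S}; union {S, B, C}; ε-closure = {S, A, B, C}.
Read 'b': S→{A}, A→{B}, B→{B}, C→{A, B, C}; union {A, B, C}; ε-closure = {S, A, B, C}.
Read 'b': S→{A}, A→{B}, B→{B}, C→{A, B, C}; union {A, B, C}; ε-closure = {S, A, B, C}.
Read 'a': S→{C}, A→{S}, B→{B}, C→{S}; union {S, B, C}; ε-closure = {S, A, B, C}.
Read 'a': S→{C}, A→{S}, B→{B}, C→{S}; union {S, B, C}; ε-closure = {S, A, B, C}.
That set has 4 states.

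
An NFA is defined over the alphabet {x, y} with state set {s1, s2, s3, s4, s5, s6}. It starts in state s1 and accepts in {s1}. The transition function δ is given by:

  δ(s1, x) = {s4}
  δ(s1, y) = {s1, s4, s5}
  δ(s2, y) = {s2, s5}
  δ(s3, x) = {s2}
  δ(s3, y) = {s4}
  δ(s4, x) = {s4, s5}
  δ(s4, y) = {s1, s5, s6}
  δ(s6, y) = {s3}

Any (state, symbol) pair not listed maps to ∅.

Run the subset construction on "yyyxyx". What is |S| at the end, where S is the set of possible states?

1

Start in {s1}.
Read 'y': {s1} → {s1, s4, s5}.
Read 'y': {s1, s4, s5} → {s1, s4, s5, s6}.
Read 'y': {s1, s4, s5, s6} → {s1, s3, s4, s5, s6}.
Read 'x': {s1, s3, s4, s5, s6} → {s2, s4, s5}.
Read 'y': {s2, s4, s5} → {s1, s2, s5, s6}.
Read 'x': {s1, s2, s5, s6} → {s4}.
That set has 1 state.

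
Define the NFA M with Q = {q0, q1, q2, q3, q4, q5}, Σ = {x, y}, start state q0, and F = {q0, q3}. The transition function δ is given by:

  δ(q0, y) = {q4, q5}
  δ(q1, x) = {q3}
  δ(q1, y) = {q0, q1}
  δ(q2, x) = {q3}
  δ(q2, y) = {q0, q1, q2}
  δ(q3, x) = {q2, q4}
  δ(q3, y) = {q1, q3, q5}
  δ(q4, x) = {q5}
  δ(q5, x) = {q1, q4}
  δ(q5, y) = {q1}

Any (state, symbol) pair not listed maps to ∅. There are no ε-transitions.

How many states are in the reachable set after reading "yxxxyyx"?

5

Start in {q0}.
Read 'y': {q0} → {q4, q5}.
Read 'x': {q4, q5} → {q1, q4, q5}.
Read 'x': {q1, q4, q5} → {q1, q3, q4, q5}.
Read 'x': {q1, q3, q4, q5} → {q1, q2, q3, q4, q5}.
Read 'y': {q1, q2, q3, q4, q5} → {q0, q1, q2, q3, q5}.
Read 'y': {q0, q1, q2, q3, q5} → {q0, q1, q2, q3, q4, q5}.
Read 'x': {q0, q1, q2, q3, q4, q5} → {q1, q2, q3, q4, q5}.
That set has 5 states.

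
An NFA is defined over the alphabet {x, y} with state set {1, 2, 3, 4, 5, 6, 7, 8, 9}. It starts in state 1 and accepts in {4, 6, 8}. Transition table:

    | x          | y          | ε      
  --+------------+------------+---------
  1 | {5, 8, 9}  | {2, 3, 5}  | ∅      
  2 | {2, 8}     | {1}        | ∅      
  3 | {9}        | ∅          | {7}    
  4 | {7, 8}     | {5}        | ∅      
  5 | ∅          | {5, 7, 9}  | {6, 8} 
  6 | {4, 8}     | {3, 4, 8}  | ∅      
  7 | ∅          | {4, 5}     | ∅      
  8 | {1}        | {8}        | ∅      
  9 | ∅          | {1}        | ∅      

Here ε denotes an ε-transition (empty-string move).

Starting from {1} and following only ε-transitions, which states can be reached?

Begin with {1}.
No ε-moves leave this set, so the closure equals the set itself.

{1}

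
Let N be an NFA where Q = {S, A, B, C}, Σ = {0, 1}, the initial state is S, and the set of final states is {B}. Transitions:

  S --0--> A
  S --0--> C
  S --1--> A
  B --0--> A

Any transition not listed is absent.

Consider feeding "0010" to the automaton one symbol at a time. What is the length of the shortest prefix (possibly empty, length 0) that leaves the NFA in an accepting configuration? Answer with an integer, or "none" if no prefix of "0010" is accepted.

none

Start in {S}.
Read '0': {S} → {A, C}.
Read '0': {A, C} → ∅.
The set is empty and remains empty for the remaining 2 symbols.
No reachable set along the way intersects F.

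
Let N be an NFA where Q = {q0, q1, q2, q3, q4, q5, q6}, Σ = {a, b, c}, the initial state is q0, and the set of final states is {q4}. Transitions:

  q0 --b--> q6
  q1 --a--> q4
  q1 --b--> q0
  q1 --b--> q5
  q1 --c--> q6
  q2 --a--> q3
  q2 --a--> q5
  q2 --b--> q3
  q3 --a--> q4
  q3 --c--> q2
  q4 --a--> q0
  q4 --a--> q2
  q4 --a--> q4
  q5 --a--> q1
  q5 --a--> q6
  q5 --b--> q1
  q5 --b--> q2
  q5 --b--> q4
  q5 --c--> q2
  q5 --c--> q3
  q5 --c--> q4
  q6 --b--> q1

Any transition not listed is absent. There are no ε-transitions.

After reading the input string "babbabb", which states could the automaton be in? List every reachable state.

Start in {q0}.
Read 'b': q0→{q6}; now {q6}.
Read 'a': q6→∅; now ∅.
The set is empty and remains empty for the remaining 5 symbols.

∅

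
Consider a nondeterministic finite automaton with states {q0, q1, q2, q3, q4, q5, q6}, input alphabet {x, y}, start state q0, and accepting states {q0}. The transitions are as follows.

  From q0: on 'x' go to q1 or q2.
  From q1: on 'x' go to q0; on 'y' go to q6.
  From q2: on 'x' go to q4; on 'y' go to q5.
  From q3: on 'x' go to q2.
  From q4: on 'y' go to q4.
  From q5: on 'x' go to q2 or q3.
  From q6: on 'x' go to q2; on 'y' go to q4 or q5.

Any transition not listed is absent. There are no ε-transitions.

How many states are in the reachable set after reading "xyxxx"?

1

Start in {q0}.
Read 'x': q0→{q1, q2}; now {q1, q2}.
Read 'y': q1→{q6}, q2→{q5}; now {q5, q6}.
Read 'x': q5→{q2, q3}, q6→{q2}; now {q2, q3}.
Read 'x': q2→{q4}, q3→{q2}; now {q2, q4}.
Read 'x': q2→{q4}, q4→∅; now {q4}.
That set has 1 state.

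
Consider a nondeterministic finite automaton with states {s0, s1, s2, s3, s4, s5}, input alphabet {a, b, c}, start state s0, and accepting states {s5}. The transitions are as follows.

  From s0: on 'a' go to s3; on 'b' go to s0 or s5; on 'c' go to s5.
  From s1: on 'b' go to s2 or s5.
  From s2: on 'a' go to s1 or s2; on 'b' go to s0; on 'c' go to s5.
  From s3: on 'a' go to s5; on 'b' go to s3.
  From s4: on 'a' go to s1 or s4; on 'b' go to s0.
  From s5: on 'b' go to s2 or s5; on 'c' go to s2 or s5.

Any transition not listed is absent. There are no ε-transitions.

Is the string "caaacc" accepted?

No

Start in {s0}.
Read 'c': {s0} → {s5}.
Read 'a': {s5} → ∅.
The set is empty and remains empty for the remaining 4 symbols.
The final set ∅ contains no accepting state.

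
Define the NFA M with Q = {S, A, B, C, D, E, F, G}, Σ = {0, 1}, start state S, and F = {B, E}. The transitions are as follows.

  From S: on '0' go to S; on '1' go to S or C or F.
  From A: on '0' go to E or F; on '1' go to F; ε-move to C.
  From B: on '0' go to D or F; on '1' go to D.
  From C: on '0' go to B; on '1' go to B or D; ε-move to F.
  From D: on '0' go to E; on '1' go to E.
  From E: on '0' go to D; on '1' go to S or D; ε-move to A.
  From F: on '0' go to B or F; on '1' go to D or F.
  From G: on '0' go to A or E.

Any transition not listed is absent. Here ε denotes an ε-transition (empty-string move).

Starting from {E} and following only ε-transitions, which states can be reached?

Begin with {E}.
ε-move E → A; add A.
ε-move A → C; add C.
ε-move C → F; add F.

{A, C, E, F}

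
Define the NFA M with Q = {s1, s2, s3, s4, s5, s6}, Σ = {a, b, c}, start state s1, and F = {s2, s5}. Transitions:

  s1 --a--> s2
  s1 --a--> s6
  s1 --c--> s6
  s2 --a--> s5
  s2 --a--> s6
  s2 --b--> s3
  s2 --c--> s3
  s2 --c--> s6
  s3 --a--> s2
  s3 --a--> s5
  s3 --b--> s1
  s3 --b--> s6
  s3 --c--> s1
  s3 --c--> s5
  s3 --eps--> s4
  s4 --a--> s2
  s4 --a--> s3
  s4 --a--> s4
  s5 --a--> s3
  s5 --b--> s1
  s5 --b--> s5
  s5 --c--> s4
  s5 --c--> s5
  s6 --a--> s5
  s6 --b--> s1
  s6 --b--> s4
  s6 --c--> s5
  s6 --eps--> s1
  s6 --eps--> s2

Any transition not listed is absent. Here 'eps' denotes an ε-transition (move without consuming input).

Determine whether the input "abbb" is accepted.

Start in {s1}.
Read 'a': s1→{s2, s6}; union {s2, s6}; ε-closure = {s1, s2, s6}.
Read 'b': s1→∅, s2→{s3}, s6→{s1, s4}; now {s1, s3, s4}.
Read 'b': s1→∅, s3→{s1, s6}, s4→∅; union {s1, s6}; ε-closure = {s1, s2, s6}.
Read 'b': s1→∅, s2→{s3}, s6→{s1, s4}; now {s1, s3, s4}.
The final set {s1, s3, s4} contains no accepting state.

No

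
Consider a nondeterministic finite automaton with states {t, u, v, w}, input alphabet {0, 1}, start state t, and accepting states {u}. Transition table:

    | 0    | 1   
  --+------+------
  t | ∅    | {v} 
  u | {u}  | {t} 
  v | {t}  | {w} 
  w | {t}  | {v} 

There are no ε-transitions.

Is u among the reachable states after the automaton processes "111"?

Start in {t}.
Read '1': {t} → {v}.
Read '1': {v} → {w}.
Read '1': {w} → {v}.
State u is not in {v}.

No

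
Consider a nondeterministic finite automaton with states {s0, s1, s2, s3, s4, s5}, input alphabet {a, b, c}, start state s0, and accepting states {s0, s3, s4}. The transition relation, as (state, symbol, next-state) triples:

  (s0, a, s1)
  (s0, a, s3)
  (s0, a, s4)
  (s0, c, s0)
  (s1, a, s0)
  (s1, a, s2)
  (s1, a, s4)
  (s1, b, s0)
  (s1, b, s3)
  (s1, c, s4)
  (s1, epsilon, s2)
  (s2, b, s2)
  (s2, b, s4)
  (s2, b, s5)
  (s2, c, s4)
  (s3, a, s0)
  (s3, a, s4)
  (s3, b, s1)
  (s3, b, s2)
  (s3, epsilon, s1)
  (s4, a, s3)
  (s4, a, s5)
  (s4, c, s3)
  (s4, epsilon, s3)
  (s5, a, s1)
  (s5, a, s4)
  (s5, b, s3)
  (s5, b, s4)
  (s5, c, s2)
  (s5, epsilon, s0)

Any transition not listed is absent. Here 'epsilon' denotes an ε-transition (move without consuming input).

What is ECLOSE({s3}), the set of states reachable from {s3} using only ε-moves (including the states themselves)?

Begin with {s3}.
ε-move s3 → s1; add s1.
ε-move s1 → s2; add s2.

{s1, s2, s3}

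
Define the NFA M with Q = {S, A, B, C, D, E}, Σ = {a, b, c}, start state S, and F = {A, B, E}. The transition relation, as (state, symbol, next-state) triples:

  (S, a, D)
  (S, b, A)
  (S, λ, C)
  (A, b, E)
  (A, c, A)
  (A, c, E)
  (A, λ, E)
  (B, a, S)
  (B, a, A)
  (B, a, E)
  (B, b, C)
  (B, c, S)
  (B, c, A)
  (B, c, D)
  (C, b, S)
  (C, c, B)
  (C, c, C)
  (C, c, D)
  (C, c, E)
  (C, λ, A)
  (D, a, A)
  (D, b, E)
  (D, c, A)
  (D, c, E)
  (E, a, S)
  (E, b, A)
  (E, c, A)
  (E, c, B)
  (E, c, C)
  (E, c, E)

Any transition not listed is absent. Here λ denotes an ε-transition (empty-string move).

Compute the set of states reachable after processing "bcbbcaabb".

{S, A, C, E}

Start: ε-closure({S}) = {S, A, C, E}.
Read 'b': {S, A, C, E} → {S, A, C, E}.
Read 'c': {S, A, C, E} → {A, B, C, D, E}.
Read 'b': {A, B, C, D, E} → {S, A, C, E}.
Read 'b': {S, A, C, E} → {S, A, C, E}.
Read 'c': {S, A, C, E} → {A, B, C, D, E}.
Read 'a': {A, B, C, D, E} → {S, A, C, E}.
Read 'a': {S, A, C, E} → {S, A, C, D, E}.
Read 'b': {S, A, C, D, E} → {S, A, C, E}.
Read 'b': {S, A, C, E} → {S, A, C, E}.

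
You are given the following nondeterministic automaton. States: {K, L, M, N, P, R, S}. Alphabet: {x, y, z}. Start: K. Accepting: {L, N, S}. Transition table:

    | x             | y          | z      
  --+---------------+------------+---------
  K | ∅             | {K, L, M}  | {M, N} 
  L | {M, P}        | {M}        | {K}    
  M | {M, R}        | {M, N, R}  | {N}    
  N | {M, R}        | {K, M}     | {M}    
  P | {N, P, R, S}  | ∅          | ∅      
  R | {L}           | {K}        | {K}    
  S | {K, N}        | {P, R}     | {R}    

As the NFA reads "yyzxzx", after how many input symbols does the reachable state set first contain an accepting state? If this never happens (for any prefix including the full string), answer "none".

1

Start in {K}.
Read 'y': K→{K, L, M}; now {K, L, M}.
None of the earlier sets intersect F, but {K, L, M} does.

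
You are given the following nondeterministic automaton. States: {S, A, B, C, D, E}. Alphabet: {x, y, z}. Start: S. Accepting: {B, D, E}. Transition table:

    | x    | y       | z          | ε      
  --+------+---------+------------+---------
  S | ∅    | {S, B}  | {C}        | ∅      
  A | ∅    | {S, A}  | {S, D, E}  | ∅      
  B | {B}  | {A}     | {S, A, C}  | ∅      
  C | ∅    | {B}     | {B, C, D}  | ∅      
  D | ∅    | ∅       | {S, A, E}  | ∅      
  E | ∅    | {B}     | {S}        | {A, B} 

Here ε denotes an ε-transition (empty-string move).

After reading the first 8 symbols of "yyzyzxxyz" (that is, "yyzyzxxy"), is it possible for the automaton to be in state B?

Start in {S}.
Read 'y': S→{S, B}; now {S, B}.
Read 'y': S→{S, B}, B→{A}; now {S, A, B}.
Read 'z': S→{C}, A→{S, D, E}, B→{S, A, C}; union {S, A, C, D, E}; ε-closure = {S, A, B, C, D, E}.
Read 'y': S→{S, B}, A→{S, A}, B→{A}, C→{B}, D→∅, E→{B}; now {S, A, B}.
Read 'z': S→{C}, A→{S, D, E}, B→{S, A, C}; union {S, A, C, D, E}; ε-closure = {S, A, B, C, D, E}.
Read 'x': S→∅, A→∅, B→{B}, C→∅, D→∅, E→∅; now {B}.
Read 'x': B→{B}; now {B}.
Read 'y': B→{A}; now {A}.
State B is not in {A}.

No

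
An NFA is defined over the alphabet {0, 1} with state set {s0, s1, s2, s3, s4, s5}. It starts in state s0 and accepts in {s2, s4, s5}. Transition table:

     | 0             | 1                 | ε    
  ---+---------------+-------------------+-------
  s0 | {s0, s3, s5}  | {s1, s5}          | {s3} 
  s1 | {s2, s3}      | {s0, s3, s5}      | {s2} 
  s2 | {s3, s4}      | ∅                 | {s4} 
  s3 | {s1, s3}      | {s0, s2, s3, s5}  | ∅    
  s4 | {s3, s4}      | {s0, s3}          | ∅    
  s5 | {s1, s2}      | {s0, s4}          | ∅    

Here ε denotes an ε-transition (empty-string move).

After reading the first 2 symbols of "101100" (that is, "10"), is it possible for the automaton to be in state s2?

Start: ε-closure({s0}) = {s0, s3}.
Read '1': {s0, s3} → {s0, s1, s2, s3, s4, s5}.
Read '0': {s0, s1, s2, s3, s4, s5} → {s0, s1, s2, s3, s4, s5}.
State s2 is in {s0, s1, s2, s3, s4, s5}.

Yes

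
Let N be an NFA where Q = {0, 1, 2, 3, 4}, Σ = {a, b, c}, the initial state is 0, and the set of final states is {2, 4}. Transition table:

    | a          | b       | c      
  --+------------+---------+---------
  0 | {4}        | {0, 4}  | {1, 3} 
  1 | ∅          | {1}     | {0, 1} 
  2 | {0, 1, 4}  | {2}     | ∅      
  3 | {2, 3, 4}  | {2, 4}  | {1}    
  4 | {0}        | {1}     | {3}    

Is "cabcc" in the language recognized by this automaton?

No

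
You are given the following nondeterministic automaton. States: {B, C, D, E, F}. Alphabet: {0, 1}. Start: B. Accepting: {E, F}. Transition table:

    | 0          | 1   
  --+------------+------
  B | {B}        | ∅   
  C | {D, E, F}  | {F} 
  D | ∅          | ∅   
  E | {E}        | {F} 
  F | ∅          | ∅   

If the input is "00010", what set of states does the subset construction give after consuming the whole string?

∅

Start in {B}.
Read '0': {B} → {B}.
Read '0': {B} → {B}.
Read '0': {B} → {B}.
Read '1': {B} → ∅.
The set is empty and remains empty for the remaining 1 symbol.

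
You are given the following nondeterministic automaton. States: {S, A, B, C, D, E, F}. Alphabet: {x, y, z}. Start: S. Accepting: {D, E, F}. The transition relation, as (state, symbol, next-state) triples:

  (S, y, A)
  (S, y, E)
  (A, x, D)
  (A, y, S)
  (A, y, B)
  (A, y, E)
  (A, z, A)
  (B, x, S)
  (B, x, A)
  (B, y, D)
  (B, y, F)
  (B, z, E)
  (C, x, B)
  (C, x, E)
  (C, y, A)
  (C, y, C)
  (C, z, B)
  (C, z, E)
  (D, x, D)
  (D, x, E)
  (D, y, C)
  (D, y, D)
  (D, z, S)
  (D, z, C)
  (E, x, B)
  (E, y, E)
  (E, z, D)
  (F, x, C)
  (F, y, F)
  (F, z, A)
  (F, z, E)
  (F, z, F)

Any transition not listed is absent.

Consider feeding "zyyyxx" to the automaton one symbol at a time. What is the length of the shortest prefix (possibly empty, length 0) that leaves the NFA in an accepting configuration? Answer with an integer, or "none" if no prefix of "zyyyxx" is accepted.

Start in {S}.
Read 'z': {S} → ∅.
The set is empty and remains empty for the remaining 5 symbols.
No reachable set along the way intersects F.

none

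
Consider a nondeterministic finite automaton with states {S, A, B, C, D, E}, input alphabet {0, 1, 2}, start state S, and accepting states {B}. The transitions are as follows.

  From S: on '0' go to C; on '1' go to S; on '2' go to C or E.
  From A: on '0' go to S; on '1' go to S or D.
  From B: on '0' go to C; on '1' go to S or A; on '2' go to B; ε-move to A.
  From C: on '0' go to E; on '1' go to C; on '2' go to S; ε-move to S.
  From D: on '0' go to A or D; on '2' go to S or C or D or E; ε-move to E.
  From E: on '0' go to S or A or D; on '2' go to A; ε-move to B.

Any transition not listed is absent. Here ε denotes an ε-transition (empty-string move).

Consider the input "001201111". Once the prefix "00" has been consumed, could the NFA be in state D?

Start in {S}.
Read '0': S→{C}; union {C}; ε-closure = {S, C}.
Read '0': S→{C}, C→{E}; union {C, E}; ε-closure = {S, A, B, C, E}.
State D is not in {S, A, B, C, E}.

No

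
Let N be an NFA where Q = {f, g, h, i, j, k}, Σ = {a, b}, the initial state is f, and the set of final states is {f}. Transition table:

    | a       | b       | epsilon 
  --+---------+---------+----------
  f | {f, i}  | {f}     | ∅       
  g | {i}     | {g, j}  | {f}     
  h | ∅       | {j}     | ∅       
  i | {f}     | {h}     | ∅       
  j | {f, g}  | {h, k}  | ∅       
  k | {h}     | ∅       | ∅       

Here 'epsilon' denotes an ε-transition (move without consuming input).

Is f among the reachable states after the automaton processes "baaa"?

Yes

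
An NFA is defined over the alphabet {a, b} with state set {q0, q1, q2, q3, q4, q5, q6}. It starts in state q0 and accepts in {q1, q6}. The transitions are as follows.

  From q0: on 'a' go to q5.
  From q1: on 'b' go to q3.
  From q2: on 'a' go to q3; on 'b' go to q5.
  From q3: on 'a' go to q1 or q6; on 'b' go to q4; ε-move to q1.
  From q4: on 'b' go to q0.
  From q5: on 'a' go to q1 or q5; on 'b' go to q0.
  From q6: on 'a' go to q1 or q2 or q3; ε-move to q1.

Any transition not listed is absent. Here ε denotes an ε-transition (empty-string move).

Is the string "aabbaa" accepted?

Start in {q0}.
Read 'a': {q0} → {q5}.
Read 'a': {q5} → {q1, q5}.
Read 'b': {q1, q5} → {q0, q1, q3}.
Read 'b': {q0, q1, q3} → {q1, q3, q4}.
Read 'a': {q1, q3, q4} → {q1, q6}.
Read 'a': {q1, q6} → {q1, q2, q3}.
The final set {q1, q2, q3} contains the accepting state q1.

Yes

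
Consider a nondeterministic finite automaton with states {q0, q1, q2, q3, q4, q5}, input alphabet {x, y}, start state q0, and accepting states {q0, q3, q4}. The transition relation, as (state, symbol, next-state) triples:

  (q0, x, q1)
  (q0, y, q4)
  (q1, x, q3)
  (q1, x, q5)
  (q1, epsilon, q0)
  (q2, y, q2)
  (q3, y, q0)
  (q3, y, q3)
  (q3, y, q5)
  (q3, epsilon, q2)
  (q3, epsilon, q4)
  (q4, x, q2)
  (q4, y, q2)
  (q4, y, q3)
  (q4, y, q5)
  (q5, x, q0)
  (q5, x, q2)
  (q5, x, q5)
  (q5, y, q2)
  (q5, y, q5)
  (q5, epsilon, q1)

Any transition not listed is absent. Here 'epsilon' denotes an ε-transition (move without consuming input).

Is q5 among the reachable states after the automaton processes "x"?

No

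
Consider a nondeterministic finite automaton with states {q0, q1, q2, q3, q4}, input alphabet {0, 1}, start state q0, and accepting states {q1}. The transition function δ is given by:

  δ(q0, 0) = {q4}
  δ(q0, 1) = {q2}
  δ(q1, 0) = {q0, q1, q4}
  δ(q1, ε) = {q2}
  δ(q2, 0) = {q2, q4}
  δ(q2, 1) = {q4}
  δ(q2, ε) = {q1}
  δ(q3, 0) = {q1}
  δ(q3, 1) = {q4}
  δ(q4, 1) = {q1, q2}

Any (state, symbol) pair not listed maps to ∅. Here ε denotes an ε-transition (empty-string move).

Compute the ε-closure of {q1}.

Begin with {q1}.
ε-move q1 → q2; add q2.

{q1, q2}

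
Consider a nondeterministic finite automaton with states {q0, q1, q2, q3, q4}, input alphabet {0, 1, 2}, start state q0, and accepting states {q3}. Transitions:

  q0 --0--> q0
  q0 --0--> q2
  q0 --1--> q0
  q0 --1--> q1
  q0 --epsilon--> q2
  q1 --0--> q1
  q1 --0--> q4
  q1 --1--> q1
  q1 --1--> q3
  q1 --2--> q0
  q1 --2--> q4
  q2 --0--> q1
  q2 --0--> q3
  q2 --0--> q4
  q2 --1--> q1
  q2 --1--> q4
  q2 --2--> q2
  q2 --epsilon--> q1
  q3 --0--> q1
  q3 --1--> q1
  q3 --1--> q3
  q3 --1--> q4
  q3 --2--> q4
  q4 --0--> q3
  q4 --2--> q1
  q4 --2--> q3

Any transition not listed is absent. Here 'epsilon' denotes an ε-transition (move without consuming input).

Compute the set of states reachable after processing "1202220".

Start: ε-closure({q0}) = {q0, q1, q2}.
Read '1': q0→{q0, q1}, q1→{q1, q3}, q2→{q1, q4}; union {q0, q1, q3, q4}; ε-closure = {q0, q1, q2, q3, q4}.
Read '2': q0→∅, q1→{q0, q4}, q2→{q2}, q3→{q4}, q4→{q1, q3}; now {q0, q1, q2, q3, q4}.
Read '0': q0→{q0, q2}, q1→{q1, q4}, q2→{q1, q3, q4}, q3→{q1}, q4→{q3}; now {q0, q1, q2, q3, q4}.
Read '2': q0→∅, q1→{q0, q4}, q2→{q2}, q3→{q4}, q4→{q1, q3}; now {q0, q1, q2, q3, q4}.
Read '2': q0→∅, q1→{q0, q4}, q2→{q2}, q3→{q4}, q4→{q1, q3}; now {q0, q1, q2, q3, q4}.
Read '2': q0→∅, q1→{q0, q4}, q2→{q2}, q3→{q4}, q4→{q1, q3}; now {q0, q1, q2, q3, q4}.
Read '0': q0→{q0, q2}, q1→{q1, q4}, q2→{q1, q3, q4}, q3→{q1}, q4→{q3}; now {q0, q1, q2, q3, q4}.

{q0, q1, q2, q3, q4}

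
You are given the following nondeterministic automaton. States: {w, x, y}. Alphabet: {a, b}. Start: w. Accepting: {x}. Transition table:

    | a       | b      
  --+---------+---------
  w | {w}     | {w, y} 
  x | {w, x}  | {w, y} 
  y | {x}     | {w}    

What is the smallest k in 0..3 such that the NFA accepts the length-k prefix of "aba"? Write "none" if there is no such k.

3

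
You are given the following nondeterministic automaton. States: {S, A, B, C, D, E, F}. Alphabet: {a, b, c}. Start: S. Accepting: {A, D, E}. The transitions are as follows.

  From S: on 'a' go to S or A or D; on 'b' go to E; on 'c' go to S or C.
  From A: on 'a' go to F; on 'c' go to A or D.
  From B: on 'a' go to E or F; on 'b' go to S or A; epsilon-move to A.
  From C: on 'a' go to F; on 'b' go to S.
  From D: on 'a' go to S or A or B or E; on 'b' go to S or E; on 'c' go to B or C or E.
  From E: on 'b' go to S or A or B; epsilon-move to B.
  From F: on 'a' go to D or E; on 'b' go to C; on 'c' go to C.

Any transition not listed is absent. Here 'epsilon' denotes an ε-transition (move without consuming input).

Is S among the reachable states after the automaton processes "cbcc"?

Start in {S}.
Read 'c': {S} → {S, C}.
Read 'b': {S, C} → {S, A, B, E}.
Read 'c': {S, A, B, E} → {S, A, C, D}.
Read 'c': {S, A, C, D} → {S, A, B, C, D, E}.
State S is in {S, A, B, C, D, E}.

Yes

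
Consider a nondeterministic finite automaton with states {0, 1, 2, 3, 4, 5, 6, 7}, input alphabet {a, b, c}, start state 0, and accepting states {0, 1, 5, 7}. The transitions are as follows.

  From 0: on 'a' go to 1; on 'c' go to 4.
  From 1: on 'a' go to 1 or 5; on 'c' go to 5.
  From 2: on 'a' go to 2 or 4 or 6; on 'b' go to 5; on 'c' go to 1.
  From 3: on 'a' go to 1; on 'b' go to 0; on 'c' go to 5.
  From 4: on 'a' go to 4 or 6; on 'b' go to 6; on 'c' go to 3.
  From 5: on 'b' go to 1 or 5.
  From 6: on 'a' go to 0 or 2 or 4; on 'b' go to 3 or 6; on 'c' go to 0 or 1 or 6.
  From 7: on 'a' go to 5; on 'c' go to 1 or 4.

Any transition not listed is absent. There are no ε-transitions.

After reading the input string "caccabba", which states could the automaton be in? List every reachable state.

{0, 1, 2, 4, 5}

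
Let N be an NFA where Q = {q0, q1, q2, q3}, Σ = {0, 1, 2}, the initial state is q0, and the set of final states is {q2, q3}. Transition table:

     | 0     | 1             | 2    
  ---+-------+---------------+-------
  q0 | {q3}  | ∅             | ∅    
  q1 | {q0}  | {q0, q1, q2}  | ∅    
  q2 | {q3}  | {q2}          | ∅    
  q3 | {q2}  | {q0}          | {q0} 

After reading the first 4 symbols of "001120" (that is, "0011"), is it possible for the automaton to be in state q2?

Yes

Start in {q0}.
Read '0': {q0} → {q3}.
Read '0': {q3} → {q2}.
Read '1': {q2} → {q2}.
Read '1': {q2} → {q2}.
State q2 is in {q2}.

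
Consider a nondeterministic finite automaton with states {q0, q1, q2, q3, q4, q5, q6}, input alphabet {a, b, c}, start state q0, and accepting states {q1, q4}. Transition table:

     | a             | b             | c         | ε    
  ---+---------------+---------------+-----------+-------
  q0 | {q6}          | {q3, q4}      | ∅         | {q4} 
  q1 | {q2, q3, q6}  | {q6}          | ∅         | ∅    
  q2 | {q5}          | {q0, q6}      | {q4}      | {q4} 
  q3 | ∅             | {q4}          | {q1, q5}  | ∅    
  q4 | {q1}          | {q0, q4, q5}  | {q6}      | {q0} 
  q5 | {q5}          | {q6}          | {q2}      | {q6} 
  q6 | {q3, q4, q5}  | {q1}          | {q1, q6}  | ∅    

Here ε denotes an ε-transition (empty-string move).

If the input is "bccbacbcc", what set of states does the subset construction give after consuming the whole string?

Start: ε-closure({q0}) = {q0, q4}.
Read 'b': {q0, q4} → {q0, q3, q4, q5, q6}.
Read 'c': {q0, q3, q4, q5, q6} → {q0, q1, q2, q4, q5, q6}.
Read 'c': {q0, q1, q2, q4, q5, q6} → {q0, q1, q2, q4, q6}.
Read 'b': {q0, q1, q2, q4, q6} → {q0, q1, q3, q4, q5, q6}.
Read 'a': {q0, q1, q3, q4, q5, q6} → {q0, q1, q2, q3, q4, q5, q6}.
Read 'c': {q0, q1, q2, q3, q4, q5, q6} → {q0, q1, q2, q4, q5, q6}.
Read 'b': {q0, q1, q2, q4, q5, q6} → {q0, q1, q3, q4, q5, q6}.
Read 'c': {q0, q1, q3, q4, q5, q6} → {q0, q1, q2, q4, q5, q6}.
Read 'c': {q0, q1, q2, q4, q5, q6} → {q0, q1, q2, q4, q6}.

{q0, q1, q2, q4, q6}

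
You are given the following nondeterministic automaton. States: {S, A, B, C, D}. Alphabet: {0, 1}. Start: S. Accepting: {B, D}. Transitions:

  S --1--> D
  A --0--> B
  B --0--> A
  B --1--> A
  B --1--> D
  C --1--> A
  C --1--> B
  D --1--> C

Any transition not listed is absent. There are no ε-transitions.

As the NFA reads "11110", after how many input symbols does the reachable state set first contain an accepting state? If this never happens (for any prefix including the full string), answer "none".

Start in {S}.
Read '1': S→{D}; now {D}.
None of the earlier sets intersect F, but {D} does.

1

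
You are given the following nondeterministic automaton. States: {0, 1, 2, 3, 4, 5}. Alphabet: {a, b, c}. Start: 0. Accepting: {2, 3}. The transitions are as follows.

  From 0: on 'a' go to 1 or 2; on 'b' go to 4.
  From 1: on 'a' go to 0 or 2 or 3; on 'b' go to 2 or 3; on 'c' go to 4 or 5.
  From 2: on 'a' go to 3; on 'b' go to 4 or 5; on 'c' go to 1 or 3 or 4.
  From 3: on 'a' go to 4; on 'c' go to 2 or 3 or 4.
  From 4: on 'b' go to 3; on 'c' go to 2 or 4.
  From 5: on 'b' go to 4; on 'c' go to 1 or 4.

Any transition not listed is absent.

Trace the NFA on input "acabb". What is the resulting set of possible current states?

{3, 4}

Start in {0}.
Read 'a': 0→{1, 2}; now {1, 2}.
Read 'c': 1→{4, 5}, 2→{1, 3, 4}; now {1, 3, 4, 5}.
Read 'a': 1→{0, 2, 3}, 3→{4}, 4→∅, 5→∅; now {0, 2, 3, 4}.
Read 'b': 0→{4}, 2→{4, 5}, 3→∅, 4→{3}; now {3, 4, 5}.
Read 'b': 3→∅, 4→{3}, 5→{4}; now {3, 4}.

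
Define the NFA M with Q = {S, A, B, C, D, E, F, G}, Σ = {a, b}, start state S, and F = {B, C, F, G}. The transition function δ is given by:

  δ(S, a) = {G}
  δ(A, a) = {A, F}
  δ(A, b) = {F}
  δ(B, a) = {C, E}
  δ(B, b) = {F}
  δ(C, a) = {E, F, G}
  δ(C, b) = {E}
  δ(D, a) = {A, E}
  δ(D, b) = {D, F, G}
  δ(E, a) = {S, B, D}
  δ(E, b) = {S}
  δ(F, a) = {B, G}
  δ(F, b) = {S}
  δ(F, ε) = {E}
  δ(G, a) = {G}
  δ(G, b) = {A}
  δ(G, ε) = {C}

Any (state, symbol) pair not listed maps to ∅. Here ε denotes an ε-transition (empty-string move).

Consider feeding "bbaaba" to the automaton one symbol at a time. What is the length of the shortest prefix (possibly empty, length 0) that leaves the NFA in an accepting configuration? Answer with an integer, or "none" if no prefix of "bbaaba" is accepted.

Start in {S}.
Read 'b': {S} → ∅.
The set is empty and remains empty for the remaining 5 symbols.
No reachable set along the way intersects F.

none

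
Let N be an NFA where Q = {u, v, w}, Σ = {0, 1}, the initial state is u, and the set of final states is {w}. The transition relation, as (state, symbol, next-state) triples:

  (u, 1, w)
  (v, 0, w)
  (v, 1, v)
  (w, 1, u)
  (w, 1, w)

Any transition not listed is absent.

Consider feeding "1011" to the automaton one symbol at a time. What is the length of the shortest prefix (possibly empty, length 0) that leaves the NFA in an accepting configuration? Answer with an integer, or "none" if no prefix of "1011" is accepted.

1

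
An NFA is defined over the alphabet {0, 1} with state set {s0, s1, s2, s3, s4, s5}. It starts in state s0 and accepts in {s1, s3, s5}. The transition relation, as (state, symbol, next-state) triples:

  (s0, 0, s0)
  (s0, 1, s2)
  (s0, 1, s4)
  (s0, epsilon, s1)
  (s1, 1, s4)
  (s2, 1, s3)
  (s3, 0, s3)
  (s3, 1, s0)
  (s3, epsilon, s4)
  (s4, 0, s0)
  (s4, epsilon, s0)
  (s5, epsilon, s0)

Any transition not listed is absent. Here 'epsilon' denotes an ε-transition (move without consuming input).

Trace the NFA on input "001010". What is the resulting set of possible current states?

{s0, s1}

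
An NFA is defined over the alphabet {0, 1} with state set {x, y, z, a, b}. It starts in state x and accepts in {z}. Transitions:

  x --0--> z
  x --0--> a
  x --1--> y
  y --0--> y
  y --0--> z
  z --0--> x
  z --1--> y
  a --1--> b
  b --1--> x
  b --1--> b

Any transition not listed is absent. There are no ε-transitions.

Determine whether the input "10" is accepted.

Yes

Start in {x}.
Read '1': {x} → {y}.
Read '0': {y} → {y, z}.
The final set {y, z} contains the accepting state z.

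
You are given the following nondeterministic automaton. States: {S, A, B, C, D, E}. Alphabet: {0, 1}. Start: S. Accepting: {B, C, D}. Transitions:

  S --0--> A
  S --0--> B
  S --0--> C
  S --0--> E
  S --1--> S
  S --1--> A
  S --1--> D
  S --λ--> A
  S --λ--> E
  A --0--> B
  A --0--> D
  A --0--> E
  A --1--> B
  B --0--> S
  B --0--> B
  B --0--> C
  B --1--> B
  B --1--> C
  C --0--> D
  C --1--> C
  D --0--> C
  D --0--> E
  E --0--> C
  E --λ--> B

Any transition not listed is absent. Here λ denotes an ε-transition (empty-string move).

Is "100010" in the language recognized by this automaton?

Start: ε-closure({S}) = {S, A, B, E}.
Read '1': S→{S, A, D}, A→{B}, B→{B, C}, E→∅; union {S, A, B, C, D}; ε-closure = {S, A, B, C, D, E}.
Read '0': S→{A, B, C, E}, A→{B, D, E}, B→{S, B, C}, C→{D}, D→{C, E}, E→{C}; now {S, A, B, C, D, E}.
Read '0': S→{A, B, C, E}, A→{B, D, E}, B→{S, B, C}, C→{D}, D→{C, E}, E→{C}; now {S, A, B, C, D, E}.
Read '0': S→{A, B, C, E}, A→{B, D, E}, B→{S, B, C}, C→{D}, D→{C, E}, E→{C}; now {S, A, B, C, D, E}.
Read '1': S→{S, A, D}, A→{B}, B→{B, C}, C→{C}, D→∅, E→∅; union {S, A, B, C, D}; ε-closure = {S, A, B, C, D, E}.
Read '0': S→{A, B, C, E}, A→{B, D, E}, B→{S, B, C}, C→{D}, D→{C, E}, E→{C}; now {S, A, B, C, D, E}.
The final set {S, A, B, C, D, E} contains the accepting states B, C, D.

Yes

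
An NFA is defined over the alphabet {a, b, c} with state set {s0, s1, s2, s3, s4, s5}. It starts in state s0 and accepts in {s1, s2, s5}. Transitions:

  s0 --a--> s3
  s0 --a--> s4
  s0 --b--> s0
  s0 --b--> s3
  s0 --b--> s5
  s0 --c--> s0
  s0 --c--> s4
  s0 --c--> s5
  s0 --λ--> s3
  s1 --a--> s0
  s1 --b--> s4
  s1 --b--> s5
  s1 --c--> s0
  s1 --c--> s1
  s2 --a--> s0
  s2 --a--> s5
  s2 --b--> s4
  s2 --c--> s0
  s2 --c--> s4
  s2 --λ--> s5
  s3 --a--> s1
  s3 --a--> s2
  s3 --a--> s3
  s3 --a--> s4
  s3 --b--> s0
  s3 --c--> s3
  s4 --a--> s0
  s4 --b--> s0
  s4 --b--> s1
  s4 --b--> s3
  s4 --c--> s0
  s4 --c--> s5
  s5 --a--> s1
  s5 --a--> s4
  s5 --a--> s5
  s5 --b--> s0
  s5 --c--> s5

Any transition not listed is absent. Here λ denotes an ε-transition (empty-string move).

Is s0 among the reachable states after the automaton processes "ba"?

Start: ε-closure({s0}) = {s0, s3}.
Read 'b': {s0, s3} → {s0, s3, s5}.
Read 'a': {s0, s3, s5} → {s1, s2, s3, s4, s5}.
State s0 is not in {s1, s2, s3, s4, s5}.

No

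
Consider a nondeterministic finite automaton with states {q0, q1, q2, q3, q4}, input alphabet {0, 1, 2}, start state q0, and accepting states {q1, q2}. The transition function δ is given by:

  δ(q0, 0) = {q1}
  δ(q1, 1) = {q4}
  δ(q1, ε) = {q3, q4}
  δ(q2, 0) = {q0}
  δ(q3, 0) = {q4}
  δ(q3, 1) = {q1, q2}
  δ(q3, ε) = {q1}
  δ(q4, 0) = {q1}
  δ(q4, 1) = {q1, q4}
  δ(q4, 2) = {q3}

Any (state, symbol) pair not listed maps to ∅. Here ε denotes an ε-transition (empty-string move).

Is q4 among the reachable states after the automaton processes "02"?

Yes

Start in {q0}.
Read '0': {q0} → {q1, q3, q4}.
Read '2': {q1, q3, q4} → {q1, q3, q4}.
State q4 is in {q1, q3, q4}.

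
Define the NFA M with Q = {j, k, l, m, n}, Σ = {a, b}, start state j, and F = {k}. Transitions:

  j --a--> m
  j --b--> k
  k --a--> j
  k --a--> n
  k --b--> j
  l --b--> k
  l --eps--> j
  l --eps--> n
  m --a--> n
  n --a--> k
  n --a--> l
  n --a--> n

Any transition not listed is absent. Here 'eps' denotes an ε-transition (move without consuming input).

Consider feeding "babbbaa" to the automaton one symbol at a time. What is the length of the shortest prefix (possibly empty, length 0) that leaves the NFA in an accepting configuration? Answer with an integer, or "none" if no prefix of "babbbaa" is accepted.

Start in {j}.
Read 'b': j→{k}; now {k}.
None of the earlier sets intersect F, but {k} does.

1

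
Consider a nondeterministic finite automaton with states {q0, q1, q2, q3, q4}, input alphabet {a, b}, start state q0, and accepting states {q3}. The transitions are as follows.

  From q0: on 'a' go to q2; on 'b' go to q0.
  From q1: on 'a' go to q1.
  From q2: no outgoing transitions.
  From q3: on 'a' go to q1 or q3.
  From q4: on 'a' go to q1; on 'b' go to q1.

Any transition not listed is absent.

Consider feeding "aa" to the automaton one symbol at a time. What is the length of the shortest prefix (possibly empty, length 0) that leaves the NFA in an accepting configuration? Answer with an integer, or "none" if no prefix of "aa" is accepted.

Start in {q0}.
Read 'a': {q0} → {q2}.
Read 'a': {q2} → ∅.
No reachable set along the way intersects F.

none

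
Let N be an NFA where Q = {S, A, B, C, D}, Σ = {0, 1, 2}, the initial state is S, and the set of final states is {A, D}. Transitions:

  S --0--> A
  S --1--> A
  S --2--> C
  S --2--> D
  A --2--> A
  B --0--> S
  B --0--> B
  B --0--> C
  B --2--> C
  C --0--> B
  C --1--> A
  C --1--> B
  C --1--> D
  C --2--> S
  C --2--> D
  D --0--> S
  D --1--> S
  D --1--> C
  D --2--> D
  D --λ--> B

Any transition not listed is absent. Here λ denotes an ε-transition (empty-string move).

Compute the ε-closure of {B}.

Begin with {B}.
No ε-moves leave this set, so the closure equals the set itself.

{B}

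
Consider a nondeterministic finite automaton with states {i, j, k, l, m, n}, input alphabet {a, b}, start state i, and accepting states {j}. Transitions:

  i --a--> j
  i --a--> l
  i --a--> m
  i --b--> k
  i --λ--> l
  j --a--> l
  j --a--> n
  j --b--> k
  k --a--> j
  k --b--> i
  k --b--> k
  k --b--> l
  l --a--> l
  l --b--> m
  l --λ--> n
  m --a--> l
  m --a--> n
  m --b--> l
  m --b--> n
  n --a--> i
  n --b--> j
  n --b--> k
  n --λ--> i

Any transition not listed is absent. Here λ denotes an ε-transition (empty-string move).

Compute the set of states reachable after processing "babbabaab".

{i, j, k, l, m, n}

Start: ε-closure({i}) = {i, l, n}.
Read 'b': {i, l, n} → {j, k, m}.
Read 'a': {j, k, m} → {i, j, l, n}.
Read 'b': {i, j, l, n} → {j, k, m}.
Read 'b': {j, k, m} → {i, k, l, n}.
Read 'a': {i, k, l, n} → {i, j, l, m, n}.
Read 'b': {i, j, l, m, n} → {i, j, k, l, m, n}.
Read 'a': {i, j, k, l, m, n} → {i, j, l, m, n}.
Read 'a': {i, j, l, m, n} → {i, j, l, m, n}.
Read 'b': {i, j, l, m, n} → {i, j, k, l, m, n}.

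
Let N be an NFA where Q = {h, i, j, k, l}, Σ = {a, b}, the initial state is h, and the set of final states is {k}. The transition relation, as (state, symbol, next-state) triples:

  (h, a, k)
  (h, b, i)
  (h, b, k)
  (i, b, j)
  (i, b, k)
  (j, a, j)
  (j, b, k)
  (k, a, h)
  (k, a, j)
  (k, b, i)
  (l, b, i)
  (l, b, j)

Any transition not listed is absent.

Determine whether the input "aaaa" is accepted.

No

Start in {h}.
Read 'a': {h} → {k}.
Read 'a': {k} → {h, j}.
Read 'a': {h, j} → {j, k}.
Read 'a': {j, k} → {h, j}.
The final set {h, j} contains no accepting state.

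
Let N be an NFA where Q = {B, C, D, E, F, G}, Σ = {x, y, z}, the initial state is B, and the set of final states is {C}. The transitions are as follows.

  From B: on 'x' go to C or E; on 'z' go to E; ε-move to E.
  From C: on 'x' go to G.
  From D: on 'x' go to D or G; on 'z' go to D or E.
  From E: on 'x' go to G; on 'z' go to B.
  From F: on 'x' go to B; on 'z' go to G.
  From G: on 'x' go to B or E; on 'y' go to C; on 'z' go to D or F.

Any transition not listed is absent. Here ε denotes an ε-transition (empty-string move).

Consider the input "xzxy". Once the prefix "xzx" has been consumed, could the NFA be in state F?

No

Start: ε-closure({B}) = {B, E}.
Read 'x': B→{C, E}, E→{G}; now {C, E, G}.
Read 'z': C→∅, E→{B}, G→{D, F}; union {B, D, F}; ε-closure = {B, D, E, F}.
Read 'x': B→{C, E}, D→{D, G}, E→{G}, F→{B}; now {B, C, D, E, G}.
State F is not in {B, C, D, E, G}.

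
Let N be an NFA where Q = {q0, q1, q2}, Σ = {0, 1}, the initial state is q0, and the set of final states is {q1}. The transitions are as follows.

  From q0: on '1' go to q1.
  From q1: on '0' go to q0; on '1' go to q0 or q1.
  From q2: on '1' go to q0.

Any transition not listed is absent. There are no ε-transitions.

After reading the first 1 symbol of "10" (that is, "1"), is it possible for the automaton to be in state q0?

No

Start in {q0}.
Read '1': {q0} → {q1}.
State q0 is not in {q1}.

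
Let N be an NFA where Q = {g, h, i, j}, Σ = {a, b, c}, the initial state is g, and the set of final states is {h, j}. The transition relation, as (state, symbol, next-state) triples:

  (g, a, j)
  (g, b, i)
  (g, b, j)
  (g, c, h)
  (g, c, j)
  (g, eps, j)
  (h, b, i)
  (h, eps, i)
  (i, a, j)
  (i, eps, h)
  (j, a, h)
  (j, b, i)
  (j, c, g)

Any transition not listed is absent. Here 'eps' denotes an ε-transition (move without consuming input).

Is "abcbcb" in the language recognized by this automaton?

No

Start: ε-closure({g}) = {g, j}.
Read 'a': g→{j}, j→{h}; union {h, j}; ε-closure = {h, i, j}.
Read 'b': h→{i}, i→∅, j→{i}; union {i}; ε-closure = {h, i}.
Read 'c': h→∅, i→∅; now ∅.
The set is empty and remains empty for the remaining 3 symbols.
The final set ∅ contains no accepting state.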